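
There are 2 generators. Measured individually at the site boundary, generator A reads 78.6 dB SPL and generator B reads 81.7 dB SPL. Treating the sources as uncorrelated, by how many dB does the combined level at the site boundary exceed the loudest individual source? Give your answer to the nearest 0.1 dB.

Incoherent sources sum as intensities:
L_total = 10·log₁₀(10^(78.6/10) + 10^(81.7/10)) = 83.43 dB SPL.
Excess over the loudest (81.7 dB): 83.43 − 81.7 = 1.7 dB.

1.7 dB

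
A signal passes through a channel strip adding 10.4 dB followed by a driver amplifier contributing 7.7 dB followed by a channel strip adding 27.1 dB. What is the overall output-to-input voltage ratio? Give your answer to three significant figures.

182

Net gain = 10.4 + 7.7 + 27.1 = 45.2 dB.
Voltage ratio = 10^(45.2/20) = 182.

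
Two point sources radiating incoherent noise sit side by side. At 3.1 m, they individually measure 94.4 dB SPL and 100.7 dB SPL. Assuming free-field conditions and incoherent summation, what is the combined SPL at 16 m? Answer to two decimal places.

Combined at 3.1 m: 10·log₁₀(10^(94.4/10)+10^(100.7/10)) = 101.615 dB SPL.
Then apply −20·log₁₀(16/3.1) = -14.255 dB → 87.36 dB SPL.

87.36 dB SPL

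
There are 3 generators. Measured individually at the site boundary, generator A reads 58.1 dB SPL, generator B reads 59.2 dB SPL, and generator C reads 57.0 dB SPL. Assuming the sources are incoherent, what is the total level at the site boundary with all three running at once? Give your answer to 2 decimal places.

62.96 dB SPL

Add the sources as powers (linear), then convert back to dB:
L_total = 10·log₁₀(10^(58.1/10) + 10^(59.2/10) + 10^(57.0/10)) = 10·log₁₀(1979000) = 62.96 dB SPL.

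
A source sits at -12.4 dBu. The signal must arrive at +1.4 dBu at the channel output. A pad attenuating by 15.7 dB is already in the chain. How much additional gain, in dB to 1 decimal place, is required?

29.5 dB

The required make-up gain is the shortfall in the dB sum.
G = +1.4 − (-12.4) + 15.7 = 29.5 dB.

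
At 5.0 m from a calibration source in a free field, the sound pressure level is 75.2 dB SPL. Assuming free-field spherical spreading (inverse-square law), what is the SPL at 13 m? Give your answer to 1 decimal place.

66.9 dB SPL

Inverse-square spreading gives ΔL = −20·log₁₀(d₂/d₁).
ΔL = −20·log₁₀(13/5.0) = -8.30 dB, so L₂ = 75.2 + (-8.30) = 66.9 dB SPL.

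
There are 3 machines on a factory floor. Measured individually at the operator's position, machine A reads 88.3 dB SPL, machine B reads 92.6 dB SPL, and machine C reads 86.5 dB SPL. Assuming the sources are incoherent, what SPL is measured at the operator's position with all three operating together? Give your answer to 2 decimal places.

Uncorrelated sources add in intensity (power), not in dB.
L_total = 10·log₁₀(10^(88.3/10) + 10^(92.6/10) + 10^(86.5/10)) = 10·log₁₀(2942000000) = 94.69 dB SPL.

94.69 dB SPL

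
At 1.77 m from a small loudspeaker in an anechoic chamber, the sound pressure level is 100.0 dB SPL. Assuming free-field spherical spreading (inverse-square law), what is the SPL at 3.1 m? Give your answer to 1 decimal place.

For a point source in a free field, ΔL = −20·log₁₀(d₂/d₁).
ΔL = −20·log₁₀(3.1/1.77) = -4.87 dB, so L₂ = 100.0 + (-4.87) = 95.1 dB SPL.

95.1 dB SPL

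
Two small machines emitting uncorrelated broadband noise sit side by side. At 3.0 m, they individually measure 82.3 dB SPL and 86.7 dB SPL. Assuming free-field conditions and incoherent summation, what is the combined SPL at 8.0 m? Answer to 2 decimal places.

79.53 dB SPL

Combined at 3.0 m: 10·log₁₀(10^(82.3/10)+10^(86.7/10)) = 88.045 dB SPL.
Then apply −20·log₁₀(8.0/3.0) = -8.519 dB → 79.53 dB SPL.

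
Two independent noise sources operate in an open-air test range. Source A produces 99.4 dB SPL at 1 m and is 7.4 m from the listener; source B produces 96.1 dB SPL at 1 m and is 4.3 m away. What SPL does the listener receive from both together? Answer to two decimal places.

At the listener: L_A = 99.4 − 20·log₁₀(7.4) = 82.015 dB; L_B = 96.1 − 20·log₁₀(4.3) = 83.431 dB.
Combined: 10·log₁₀(10^(82.015/10)+10^(83.431/10)) = 85.79 dB SPL.

85.79 dB SPL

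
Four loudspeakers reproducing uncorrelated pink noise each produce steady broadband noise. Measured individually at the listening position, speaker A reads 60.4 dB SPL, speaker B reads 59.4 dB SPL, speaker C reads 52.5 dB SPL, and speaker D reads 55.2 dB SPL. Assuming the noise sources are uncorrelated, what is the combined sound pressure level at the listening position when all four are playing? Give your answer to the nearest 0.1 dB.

63.9 dB SPL

Uncorrelated sources add in intensity (power), not in dB.
L_total = 10·log₁₀(10^(60.4/10) + 10^(59.4/10) + 10^(52.5/10) + 10^(55.2/10)) = 10·log₁₀(2476000) = 63.9 dB SPL.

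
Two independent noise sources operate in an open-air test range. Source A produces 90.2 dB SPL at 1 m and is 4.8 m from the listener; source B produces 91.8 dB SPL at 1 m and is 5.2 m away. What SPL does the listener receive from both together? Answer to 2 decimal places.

80.06 dB SPL

At the listener: L_A = 90.2 − 20·log₁₀(4.8) = 76.575 dB; L_B = 91.8 − 20·log₁₀(5.2) = 77.480 dB.
Combined: 10·log₁₀(10^(76.575/10)+10^(77.480/10)) = 80.06 dB SPL.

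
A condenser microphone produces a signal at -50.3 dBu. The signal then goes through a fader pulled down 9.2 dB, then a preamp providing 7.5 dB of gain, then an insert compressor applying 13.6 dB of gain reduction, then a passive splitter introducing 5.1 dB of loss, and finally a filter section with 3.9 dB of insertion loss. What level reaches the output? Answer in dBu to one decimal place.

Gain stages sum in dB:
-50.3 − 9.2 + 7.5 − 13.6 − 5.1 − 3.9 = -74.6 dBu.

-74.6 dBu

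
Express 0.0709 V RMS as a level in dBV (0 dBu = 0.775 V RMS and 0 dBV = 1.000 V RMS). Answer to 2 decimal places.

dBV = 20·log₁₀(V / 1.000 V).
20·log₁₀(0.0709/1.000) = -22.99 dBV.

-22.99 dBV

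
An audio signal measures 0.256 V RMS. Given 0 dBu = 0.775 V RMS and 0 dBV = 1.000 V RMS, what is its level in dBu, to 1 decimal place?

dBu = 20·log₁₀(V / 0.775 V).
20·log₁₀(0.256/0.775) = -9.6 dBu.

-9.6 dBu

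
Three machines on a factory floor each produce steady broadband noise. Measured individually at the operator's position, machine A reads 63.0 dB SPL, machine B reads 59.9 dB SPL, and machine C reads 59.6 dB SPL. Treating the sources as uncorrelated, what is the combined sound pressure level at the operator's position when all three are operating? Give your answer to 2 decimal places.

65.89 dB SPL

Add the sources as powers (linear), then convert back to dB:
L_total = 10·log₁₀(10^(63.0/10) + 10^(59.9/10) + 10^(59.6/10)) = 10·log₁₀(3885000) = 65.89 dB SPL.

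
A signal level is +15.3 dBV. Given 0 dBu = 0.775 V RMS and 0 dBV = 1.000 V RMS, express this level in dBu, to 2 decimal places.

+17.51 dBu

The offset between the scales is 20·log₁₀(0.775/1.000) = −2.214 dB.
So dBu = +15.3 + 2.214 = +17.51 dBu.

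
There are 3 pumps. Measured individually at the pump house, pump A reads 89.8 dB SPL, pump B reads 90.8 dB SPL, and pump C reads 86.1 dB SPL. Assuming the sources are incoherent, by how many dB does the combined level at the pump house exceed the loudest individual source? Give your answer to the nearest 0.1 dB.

Uncorrelated sources add in intensity (power), not in dB.
L_total = 10·log₁₀(10^(89.8/10) + 10^(90.8/10) + 10^(86.1/10)) = 94.09 dB SPL.
Excess over the loudest (90.8 dB): 94.09 − 90.8 = 3.3 dB.

3.3 dB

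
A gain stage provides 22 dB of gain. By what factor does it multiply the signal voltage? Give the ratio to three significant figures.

Voltage ratio = 10^(dB/20).
10^(22/20) = 10^(1.100) = 12.6.

12.6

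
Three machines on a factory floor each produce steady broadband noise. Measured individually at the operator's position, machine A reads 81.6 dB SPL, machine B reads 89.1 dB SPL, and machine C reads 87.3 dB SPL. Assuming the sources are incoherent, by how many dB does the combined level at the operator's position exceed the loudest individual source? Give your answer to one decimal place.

Add the sources as powers (linear), then convert back to dB:
L_total = 10·log₁₀(10^(81.6/10) + 10^(89.1/10) + 10^(87.3/10)) = 91.74 dB SPL.
Excess over the loudest (89.1 dB): 91.74 − 89.1 = 2.6 dB.

2.6 dB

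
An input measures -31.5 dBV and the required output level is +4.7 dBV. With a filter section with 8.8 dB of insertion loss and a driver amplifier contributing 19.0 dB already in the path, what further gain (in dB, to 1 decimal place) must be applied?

The required make-up gain is the shortfall in the dB sum.
G = +4.7 − (-31.5) + 8.8 − 19.0 = 26.0 dB.

26.0 dB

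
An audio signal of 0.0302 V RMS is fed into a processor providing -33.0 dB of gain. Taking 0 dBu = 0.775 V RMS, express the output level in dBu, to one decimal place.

Input level: 20·log₁₀(0.0302/0.775) = -28.19 dBu.
Output: -28.19 − 33.0 = -61.2 dBu.

-61.2 dBu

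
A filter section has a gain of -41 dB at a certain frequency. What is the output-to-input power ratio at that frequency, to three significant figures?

0.0000794

Power ratio = 10^(dB/10).
10^(-41/10) = 10^(-4.100) = 0.0000794.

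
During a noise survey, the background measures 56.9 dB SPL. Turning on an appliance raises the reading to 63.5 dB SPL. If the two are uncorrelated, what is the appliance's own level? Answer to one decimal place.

62.4 dB SPL

Subtract intensities: L_src = 10·log₁₀(10^(L_total/10) − 10^(L_bg/10)).
L_src = 10·log₁₀(10^(63.5/10) − 10^(56.9/10)) = 10·log₁₀(1749000) = 62.4 dB SPL.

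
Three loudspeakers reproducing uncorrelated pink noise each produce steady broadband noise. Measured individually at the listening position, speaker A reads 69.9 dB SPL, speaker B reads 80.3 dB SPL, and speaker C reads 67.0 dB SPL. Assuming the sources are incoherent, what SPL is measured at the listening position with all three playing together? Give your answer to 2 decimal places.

Incoherent sources sum as intensities:
L_total = 10·log₁₀(10^(69.9/10) + 10^(80.3/10) + 10^(67.0/10)) = 10·log₁₀(121900000) = 80.86 dB SPL.

80.86 dB SPL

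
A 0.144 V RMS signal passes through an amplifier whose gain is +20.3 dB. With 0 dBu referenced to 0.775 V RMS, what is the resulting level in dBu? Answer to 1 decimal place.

+5.7 dBu

Input level: 20·log₁₀(0.144/0.775) = -14.62 dBu.
Output: -14.62 + 20.3 = +5.7 dBu.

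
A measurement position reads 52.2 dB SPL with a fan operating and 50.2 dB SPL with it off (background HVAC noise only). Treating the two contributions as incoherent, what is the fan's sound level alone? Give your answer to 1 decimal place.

Background correction is a power subtraction:
L_src = 10·log₁₀(10^(52.2/10) − 10^(50.2/10)) = 10·log₁₀(61250) = 47.9 dB SPL.

47.9 dB SPL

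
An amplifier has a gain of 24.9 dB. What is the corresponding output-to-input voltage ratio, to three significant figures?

17.6

Voltage ratio = 10^(dB/20).
10^(24.9/20) = 10^(1.245) = 17.6.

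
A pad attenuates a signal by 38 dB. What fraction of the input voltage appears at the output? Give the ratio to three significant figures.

0.0126

Voltage ratio = 10^(dB/20).
10^(-38/20) = 10^(-1.900) = 0.0126.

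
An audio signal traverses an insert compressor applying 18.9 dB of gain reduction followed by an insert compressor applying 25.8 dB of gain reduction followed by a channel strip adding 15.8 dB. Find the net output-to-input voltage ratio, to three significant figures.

0.0359

Net gain = (−18.9) + (−25.8) + 15.8 = -28.9 dB.
Voltage ratio = 10^(-28.9/20) = 0.0359.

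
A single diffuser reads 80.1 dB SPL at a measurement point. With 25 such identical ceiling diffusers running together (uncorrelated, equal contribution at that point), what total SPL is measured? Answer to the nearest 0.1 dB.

94.1 dB SPL

25 equal incoherent sources raise the level by 10·log₁₀(25) = 13.98 dB.
L_total = 80.1 + 13.98 = 94.1 dB SPL.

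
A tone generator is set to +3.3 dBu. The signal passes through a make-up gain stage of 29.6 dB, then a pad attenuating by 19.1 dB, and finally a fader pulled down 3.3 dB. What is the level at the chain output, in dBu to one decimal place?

+10.5 dBu

Gain stages sum in dB:
+3.3 + 29.6 − 19.1 − 3.3 = +10.5 dBu.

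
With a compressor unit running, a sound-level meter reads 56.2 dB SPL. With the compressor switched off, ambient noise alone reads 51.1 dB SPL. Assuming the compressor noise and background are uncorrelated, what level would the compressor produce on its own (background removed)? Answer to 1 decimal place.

54.6 dB SPL

Subtract intensities: L_src = 10·log₁₀(10^(L_total/10) − 10^(L_bg/10)).
L_src = 10·log₁₀(10^(56.2/10) − 10^(51.1/10)) = 10·log₁₀(288000) = 54.6 dB SPL.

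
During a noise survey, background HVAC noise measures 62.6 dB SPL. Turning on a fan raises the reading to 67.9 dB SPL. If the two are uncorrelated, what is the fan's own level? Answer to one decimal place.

Remove the background by subtracting linear intensities:
L_src = 10·log₁₀(10^(67.9/10) − 10^(62.6/10)) = 10·log₁₀(4346000) = 66.4 dB SPL.

66.4 dB SPL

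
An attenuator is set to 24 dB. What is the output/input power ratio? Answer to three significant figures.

0.00398

Power ratio = 10^(dB/10).
10^(-24/10) = 10^(-2.400) = 0.00398.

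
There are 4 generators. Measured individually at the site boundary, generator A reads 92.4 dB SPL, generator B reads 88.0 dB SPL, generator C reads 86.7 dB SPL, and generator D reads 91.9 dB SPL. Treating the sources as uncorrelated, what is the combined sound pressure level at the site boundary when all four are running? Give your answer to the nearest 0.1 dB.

Incoherent sources sum as intensities:
L_total = 10·log₁₀(10^(92.4/10) + 10^(88.0/10) + 10^(86.7/10) + 10^(91.9/10)) = 10·log₁₀(4385000000) = 96.4 dB SPL.

96.4 dB SPL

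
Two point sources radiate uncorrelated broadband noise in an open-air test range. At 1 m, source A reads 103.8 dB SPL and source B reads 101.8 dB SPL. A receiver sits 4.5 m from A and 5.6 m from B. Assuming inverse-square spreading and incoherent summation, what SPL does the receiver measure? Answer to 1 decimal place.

92.2 dB SPL

At the listener: L_A = 103.8 − 20·log₁₀(4.5) = 90.74 dB; L_B = 101.8 − 20·log₁₀(5.6) = 86.84 dB.
Combined: 10·log₁₀(10^(90.74/10)+10^(86.84/10)) = 92.2 dB SPL.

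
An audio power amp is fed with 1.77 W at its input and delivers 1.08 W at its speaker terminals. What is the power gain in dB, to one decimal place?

-2.1 dB

For a power ratio, dB = 10·log₁₀(P₂/P₁).
10·log₁₀(1.08/1.77) = 10·log₁₀(0.6102) = -2.1 dB.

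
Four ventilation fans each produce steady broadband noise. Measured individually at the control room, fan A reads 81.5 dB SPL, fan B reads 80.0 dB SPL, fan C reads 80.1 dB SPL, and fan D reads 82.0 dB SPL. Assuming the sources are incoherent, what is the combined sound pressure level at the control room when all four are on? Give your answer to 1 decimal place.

Incoherent sources sum as intensities:
L_total = 10·log₁₀(10^(81.5/10) + 10^(80.0/10) + 10^(80.1/10) + 10^(82.0/10)) = 10·log₁₀(502100000) = 87.0 dB SPL.

87.0 dB SPL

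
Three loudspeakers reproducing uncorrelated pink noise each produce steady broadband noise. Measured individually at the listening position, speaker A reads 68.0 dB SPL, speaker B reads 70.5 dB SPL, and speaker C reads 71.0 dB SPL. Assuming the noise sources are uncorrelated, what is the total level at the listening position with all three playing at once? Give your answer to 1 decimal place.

74.8 dB SPL

Add the sources as powers (linear), then convert back to dB:
L_total = 10·log₁₀(10^(68.0/10) + 10^(70.5/10) + 10^(71.0/10)) = 10·log₁₀(30120000) = 74.8 dB SPL.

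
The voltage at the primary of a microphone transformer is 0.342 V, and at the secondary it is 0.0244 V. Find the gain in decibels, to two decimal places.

-22.93 dB

Voltage ratio → dB uses the 20·log₁₀ form:
20·log₁₀(0.0244/0.342) = 20·log₁₀(0.07135) = -22.93 dB.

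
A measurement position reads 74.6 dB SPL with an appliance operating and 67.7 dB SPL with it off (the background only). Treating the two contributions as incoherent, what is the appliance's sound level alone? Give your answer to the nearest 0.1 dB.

73.6 dB SPL

Background correction is a power subtraction:
L_src = 10·log₁₀(10^(74.6/10) − 10^(67.7/10)) = 10·log₁₀(22950000) = 73.6 dB SPL.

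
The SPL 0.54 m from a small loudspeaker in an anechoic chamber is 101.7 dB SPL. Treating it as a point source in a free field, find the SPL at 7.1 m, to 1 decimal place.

Inverse-square spreading gives ΔL = −20·log₁₀(d₂/d₁).
ΔL = −20·log₁₀(7.1/0.54) = -22.38 dB, so L₂ = 101.7 + (-22.38) = 79.3 dB SPL.

79.3 dB SPL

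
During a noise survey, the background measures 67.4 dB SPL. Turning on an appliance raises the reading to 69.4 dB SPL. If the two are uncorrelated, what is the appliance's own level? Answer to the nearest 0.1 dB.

65.1 dB SPL

Remove the background by subtracting linear intensities:
L_src = 10·log₁₀(10^(69.4/10) − 10^(67.4/10)) = 10·log₁₀(3214000) = 65.1 dB SPL.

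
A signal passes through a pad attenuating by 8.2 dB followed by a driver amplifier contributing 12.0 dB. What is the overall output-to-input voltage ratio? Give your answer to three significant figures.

1.55

Net gain = (−8.2) + 12.0 = 3.8 dB.
Voltage ratio = 10^(3.8/20) = 1.55.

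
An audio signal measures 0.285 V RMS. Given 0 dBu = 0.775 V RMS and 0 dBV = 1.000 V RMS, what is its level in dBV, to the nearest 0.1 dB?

dBV = 20·log₁₀(V / 1.000 V).
20·log₁₀(0.285/1.000) = -10.9 dBV.

-10.9 dBV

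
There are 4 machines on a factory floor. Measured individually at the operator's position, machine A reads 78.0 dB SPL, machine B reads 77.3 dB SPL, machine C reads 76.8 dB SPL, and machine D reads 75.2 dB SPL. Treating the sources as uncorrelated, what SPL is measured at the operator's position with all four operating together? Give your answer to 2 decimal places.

82.96 dB SPL

Add the sources as powers (linear), then convert back to dB:
L_total = 10·log₁₀(10^(78.0/10) + 10^(77.3/10) + 10^(76.8/10) + 10^(75.2/10)) = 10·log₁₀(197800000) = 82.96 dB SPL.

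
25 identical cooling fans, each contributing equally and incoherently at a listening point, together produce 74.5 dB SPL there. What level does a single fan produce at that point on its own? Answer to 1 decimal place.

60.5 dB SPL

25 equal incoherent sources add 10·log₁₀(25) = 13.98 dB over one source.
L_one = 74.5 − 13.98 = 60.5 dB SPL.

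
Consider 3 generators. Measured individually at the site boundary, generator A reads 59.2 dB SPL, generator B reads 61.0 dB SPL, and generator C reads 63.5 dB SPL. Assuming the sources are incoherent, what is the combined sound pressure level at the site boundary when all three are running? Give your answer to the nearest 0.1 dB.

Add the sources as powers (linear), then convert back to dB:
L_total = 10·log₁₀(10^(59.2/10) + 10^(61.0/10) + 10^(63.5/10)) = 10·log₁₀(4329000) = 66.4 dB SPL.

66.4 dB SPL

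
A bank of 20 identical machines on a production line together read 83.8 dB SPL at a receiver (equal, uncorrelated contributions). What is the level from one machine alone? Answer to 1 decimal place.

20 equal incoherent sources add 10·log₁₀(20) = 13.01 dB over one source.
L_one = 83.8 − 13.01 = 70.8 dB SPL.

70.8 dB SPL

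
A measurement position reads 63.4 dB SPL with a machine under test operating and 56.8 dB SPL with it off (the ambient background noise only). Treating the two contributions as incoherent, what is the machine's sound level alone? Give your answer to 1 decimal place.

62.3 dB SPL

Remove the background by subtracting linear intensities:
L_src = 10·log₁₀(10^(63.4/10) − 10^(56.8/10)) = 10·log₁₀(1709000) = 62.3 dB SPL.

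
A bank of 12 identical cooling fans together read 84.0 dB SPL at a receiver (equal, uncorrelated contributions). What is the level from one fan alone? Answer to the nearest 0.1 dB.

73.2 dB SPL

12 equal incoherent sources add 10·log₁₀(12) = 10.79 dB over one source.
L_one = 84.0 − 10.79 = 73.2 dB SPL.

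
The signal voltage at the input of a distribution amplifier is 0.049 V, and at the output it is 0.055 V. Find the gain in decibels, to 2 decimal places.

Voltage is an amplitude quantity, so gain = 20·log₁₀(V_out/V_in).
20·log₁₀(0.055/0.049) = 20·log₁₀(1.122) = 1.00 dB.

1.00 dB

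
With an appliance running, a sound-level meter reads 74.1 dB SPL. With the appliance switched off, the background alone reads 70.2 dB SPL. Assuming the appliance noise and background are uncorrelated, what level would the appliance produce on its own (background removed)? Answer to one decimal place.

Subtract intensities: L_src = 10·log₁₀(10^(L_total/10) − 10^(L_bg/10)).
L_src = 10·log₁₀(10^(74.1/10) − 10^(70.2/10)) = 10·log₁₀(15230000) = 71.8 dB SPL.

71.8 dB SPL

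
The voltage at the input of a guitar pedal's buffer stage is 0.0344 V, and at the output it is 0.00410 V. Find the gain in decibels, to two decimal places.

-18.48 dB

Voltage ratio → dB uses the 20·log₁₀ form:
20·log₁₀(0.00410/0.0344) = 20·log₁₀(0.1192) = -18.48 dB.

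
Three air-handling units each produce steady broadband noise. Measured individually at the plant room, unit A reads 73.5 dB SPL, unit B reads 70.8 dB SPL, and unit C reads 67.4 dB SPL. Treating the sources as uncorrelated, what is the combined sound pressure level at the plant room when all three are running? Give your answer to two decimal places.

Add the sources as powers (linear), then convert back to dB:
L_total = 10·log₁₀(10^(73.5/10) + 10^(70.8/10) + 10^(67.4/10)) = 10·log₁₀(39910000) = 76.01 dB SPL.

76.01 dB SPL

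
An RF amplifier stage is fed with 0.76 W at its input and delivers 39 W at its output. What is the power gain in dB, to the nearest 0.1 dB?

Power ratio → dB uses the 10·log₁₀ form:
10·log₁₀(39/0.76) = 10·log₁₀(51.32) = 17.1 dB.

17.1 dB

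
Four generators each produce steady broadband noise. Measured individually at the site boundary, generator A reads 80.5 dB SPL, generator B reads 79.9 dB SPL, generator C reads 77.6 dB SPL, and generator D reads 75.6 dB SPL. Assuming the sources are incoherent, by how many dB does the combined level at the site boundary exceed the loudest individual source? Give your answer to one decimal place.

4.3 dB

Incoherent sources sum as intensities:
L_total = 10·log₁₀(10^(80.5/10) + 10^(79.9/10) + 10^(77.6/10) + 10^(75.6/10)) = 84.83 dB SPL.
Excess over the loudest (80.5 dB): 84.83 − 80.5 = 4.3 dB.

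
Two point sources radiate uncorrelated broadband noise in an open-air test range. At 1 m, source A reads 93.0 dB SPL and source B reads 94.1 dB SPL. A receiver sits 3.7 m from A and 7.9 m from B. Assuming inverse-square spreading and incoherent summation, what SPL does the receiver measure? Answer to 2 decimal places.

At the listener: L_A = 93.0 − 20·log₁₀(3.7) = 81.636 dB; L_B = 94.1 − 20·log₁₀(7.9) = 76.147 dB.
Combined: 10·log₁₀(10^(81.636/10)+10^(76.147/10)) = 82.72 dB SPL.

82.72 dB SPL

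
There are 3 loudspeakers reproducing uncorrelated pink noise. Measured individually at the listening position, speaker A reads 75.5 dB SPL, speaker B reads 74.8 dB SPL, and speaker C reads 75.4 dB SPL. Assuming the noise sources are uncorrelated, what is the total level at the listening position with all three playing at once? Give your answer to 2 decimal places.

80.02 dB SPL

Incoherent sources sum as intensities:
L_total = 10·log₁₀(10^(75.5/10) + 10^(74.8/10) + 10^(75.4/10)) = 10·log₁₀(100400000) = 80.02 dB SPL.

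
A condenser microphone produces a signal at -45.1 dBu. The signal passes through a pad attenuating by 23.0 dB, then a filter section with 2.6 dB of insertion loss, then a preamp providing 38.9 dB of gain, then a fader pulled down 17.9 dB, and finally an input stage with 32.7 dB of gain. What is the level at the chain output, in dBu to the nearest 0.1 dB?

-17.0 dBu

Gain stages sum in dB:
-45.1 − 23.0 − 2.6 + 38.9 − 17.9 + 32.7 = -17.0 dBu.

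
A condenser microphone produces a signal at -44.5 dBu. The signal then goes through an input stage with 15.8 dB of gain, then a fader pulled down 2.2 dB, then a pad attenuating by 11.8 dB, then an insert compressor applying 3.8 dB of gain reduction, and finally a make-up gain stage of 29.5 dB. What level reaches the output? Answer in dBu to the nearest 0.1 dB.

-17.0 dBu

Gain stages sum in dB:
-44.5 + 15.8 − 2.2 − 11.8 − 3.8 + 29.5 = -17.0 dBu.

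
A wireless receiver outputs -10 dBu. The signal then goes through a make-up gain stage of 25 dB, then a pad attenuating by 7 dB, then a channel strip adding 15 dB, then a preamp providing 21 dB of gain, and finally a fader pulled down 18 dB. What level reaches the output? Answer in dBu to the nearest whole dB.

+26 dBu

Cascaded gains and losses add directly in dB.
-10 + 25 − 7 + 15 + 21 − 18 = +26 dBu.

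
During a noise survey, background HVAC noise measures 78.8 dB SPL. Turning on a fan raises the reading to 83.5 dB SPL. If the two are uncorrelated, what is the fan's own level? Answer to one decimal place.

Background correction is a power subtraction:
L_src = 10·log₁₀(10^(83.5/10) − 10^(78.8/10)) = 10·log₁₀(148000000) = 81.7 dB SPL.

81.7 dB SPL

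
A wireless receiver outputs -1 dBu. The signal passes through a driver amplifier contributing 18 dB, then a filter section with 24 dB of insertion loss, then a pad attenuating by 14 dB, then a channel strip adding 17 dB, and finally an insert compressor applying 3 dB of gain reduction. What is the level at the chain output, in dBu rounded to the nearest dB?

-7 dBu

Gain stages sum in dB:
-1 + 18 − 24 − 14 + 17 − 3 = -7 dBu.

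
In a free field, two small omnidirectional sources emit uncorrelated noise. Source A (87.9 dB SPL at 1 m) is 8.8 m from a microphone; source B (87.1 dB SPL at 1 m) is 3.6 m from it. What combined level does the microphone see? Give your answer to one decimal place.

76.8 dB SPL

At the listener: L_A = 87.9 − 20·log₁₀(8.8) = 69.01 dB; L_B = 87.1 − 20·log₁₀(3.6) = 75.97 dB.
Combined: 10·log₁₀(10^(69.01/10)+10^(75.97/10)) = 76.8 dB SPL.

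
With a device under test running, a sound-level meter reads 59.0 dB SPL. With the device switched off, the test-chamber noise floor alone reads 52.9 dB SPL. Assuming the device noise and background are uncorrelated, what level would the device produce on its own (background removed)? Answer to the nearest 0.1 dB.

57.8 dB SPL

Remove the background by subtracting linear intensities:
L_src = 10·log₁₀(10^(59.0/10) − 10^(52.9/10)) = 10·log₁₀(599300) = 57.8 dB SPL.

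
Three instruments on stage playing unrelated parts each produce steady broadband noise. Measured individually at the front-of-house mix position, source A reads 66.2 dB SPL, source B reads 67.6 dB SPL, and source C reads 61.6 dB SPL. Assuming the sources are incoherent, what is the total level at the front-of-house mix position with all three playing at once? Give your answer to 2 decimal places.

70.56 dB SPL

Add the sources as powers (linear), then convert back to dB:
L_total = 10·log₁₀(10^(66.2/10) + 10^(67.6/10) + 10^(61.6/10)) = 10·log₁₀(11370000) = 70.56 dB SPL.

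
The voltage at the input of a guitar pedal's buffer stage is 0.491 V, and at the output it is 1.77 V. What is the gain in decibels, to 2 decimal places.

For a voltage ratio, dB = 20·log₁₀(V₂/V₁).
20·log₁₀(1.77/0.491) = 20·log₁₀(3.605) = 11.14 dB.

11.14 dB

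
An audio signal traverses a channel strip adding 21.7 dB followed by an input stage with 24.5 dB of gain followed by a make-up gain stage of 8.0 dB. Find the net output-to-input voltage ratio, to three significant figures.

513

Net gain = 21.7 + 24.5 + 8.0 = 54.2 dB.
Voltage ratio = 10^(54.2/20) = 513.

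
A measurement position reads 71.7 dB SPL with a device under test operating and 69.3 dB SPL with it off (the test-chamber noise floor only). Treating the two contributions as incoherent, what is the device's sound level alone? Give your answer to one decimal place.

68.0 dB SPL

Subtract intensities: L_src = 10·log₁₀(10^(L_total/10) − 10^(L_bg/10)).
L_src = 10·log₁₀(10^(71.7/10) − 10^(69.3/10)) = 10·log₁₀(6280000) = 68.0 dB SPL.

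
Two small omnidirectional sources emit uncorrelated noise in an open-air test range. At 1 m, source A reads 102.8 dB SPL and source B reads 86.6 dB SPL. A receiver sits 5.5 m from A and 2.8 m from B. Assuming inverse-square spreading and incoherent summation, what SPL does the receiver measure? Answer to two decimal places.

88.38 dB SPL

At the listener: L_A = 102.8 − 20·log₁₀(5.5) = 87.993 dB; L_B = 86.6 − 20·log₁₀(2.8) = 77.657 dB.
Combined: 10·log₁₀(10^(87.993/10)+10^(77.657/10)) = 88.38 dB SPL.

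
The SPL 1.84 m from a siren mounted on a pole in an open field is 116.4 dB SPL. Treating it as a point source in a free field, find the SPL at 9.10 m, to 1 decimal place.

Inverse-square spreading gives ΔL = −20·log₁₀(d₂/d₁).
ΔL = −20·log₁₀(9.10/1.84) = -13.88 dB, so L₂ = 116.4 + (-13.88) = 102.5 dB SPL.

102.5 dB SPL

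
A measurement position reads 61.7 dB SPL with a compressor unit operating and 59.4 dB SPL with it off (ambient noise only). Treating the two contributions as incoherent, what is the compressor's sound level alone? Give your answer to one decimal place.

Remove the background by subtracting linear intensities:
L_src = 10·log₁₀(10^(61.7/10) − 10^(59.4/10)) = 10·log₁₀(608100) = 57.8 dB SPL.

57.8 dB SPL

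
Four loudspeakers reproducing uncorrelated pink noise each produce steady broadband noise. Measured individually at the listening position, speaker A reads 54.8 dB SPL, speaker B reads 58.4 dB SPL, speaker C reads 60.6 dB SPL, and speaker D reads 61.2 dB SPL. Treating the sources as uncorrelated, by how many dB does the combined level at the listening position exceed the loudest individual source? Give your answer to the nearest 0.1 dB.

Add the sources as powers (linear), then convert back to dB:
L_total = 10·log₁₀(10^(54.8/10) + 10^(58.4/10) + 10^(60.6/10) + 10^(61.2/10)) = 65.39 dB SPL.
Excess over the loudest (61.2 dB): 65.39 − 61.2 = 4.2 dB.

4.2 dB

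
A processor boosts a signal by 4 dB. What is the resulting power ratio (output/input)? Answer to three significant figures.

Power ratio = 10^(dB/10).
10^(4/10) = 10^(0.4000) = 2.51.

2.51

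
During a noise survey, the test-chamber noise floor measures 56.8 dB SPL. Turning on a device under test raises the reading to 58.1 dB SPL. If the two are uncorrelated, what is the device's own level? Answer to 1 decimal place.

Background correction is a power subtraction:
L_src = 10·log₁₀(10^(58.1/10) − 10^(56.8/10)) = 10·log₁₀(167000) = 52.2 dB SPL.

52.2 dB SPL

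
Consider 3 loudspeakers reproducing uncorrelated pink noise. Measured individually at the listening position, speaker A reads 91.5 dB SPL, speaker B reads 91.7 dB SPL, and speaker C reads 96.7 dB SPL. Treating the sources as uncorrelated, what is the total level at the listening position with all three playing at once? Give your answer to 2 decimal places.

Incoherent sources sum as intensities:
L_total = 10·log₁₀(10^(91.5/10) + 10^(91.7/10) + 10^(96.7/10)) = 10·log₁₀(7569000000) = 98.79 dB SPL.

98.79 dB SPL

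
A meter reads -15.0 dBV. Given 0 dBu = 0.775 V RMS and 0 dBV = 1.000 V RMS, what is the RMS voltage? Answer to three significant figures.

V = 1.000 V × 10^(-15.0/20).
= 1.000 × 0.1778 = 0.178 V.

0.178 V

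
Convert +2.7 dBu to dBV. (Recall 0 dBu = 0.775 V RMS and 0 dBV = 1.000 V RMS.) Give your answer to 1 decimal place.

The offset between the scales is 20·log₁₀(0.775/1.000) = −2.214 dB.
So dBV = +2.7 − 2.214 = +0.5 dBV.

+0.5 dBV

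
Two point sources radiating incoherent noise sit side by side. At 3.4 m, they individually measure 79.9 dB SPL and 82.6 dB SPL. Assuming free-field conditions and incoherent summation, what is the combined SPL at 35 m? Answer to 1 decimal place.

Combined at 3.4 m: 10·log₁₀(10^(79.9/10)+10^(82.6/10)) = 84.47 dB SPL.
Then apply −20·log₁₀(35/3.4) = -20.25 dB → 64.2 dB SPL.

64.2 dB SPL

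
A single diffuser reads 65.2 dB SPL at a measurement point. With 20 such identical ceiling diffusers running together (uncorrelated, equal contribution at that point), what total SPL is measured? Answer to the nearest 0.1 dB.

20 equal incoherent sources raise the level by 10·log₁₀(20) = 13.01 dB.
L_total = 65.2 + 13.01 = 78.2 dB SPL.

78.2 dB SPL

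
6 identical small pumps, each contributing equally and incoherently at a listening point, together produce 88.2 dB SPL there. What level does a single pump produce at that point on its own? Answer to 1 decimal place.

6 equal incoherent sources add 10·log₁₀(6) = 7.78 dB over one source.
L_one = 88.2 − 7.78 = 80.4 dB SPL.

80.4 dB SPL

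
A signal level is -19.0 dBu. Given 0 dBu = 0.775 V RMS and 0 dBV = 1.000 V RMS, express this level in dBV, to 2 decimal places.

-21.21 dBV

The offset between the scales is 20·log₁₀(0.775/1.000) = −2.214 dB.
So dBV = -19.0 − 2.214 = -21.21 dBV.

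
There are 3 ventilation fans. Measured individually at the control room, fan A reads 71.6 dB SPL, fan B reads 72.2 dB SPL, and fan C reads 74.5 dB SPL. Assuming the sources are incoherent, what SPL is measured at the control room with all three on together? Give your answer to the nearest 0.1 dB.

Incoherent sources sum as intensities:
L_total = 10·log₁₀(10^(71.6/10) + 10^(72.2/10) + 10^(74.5/10)) = 10·log₁₀(59230000) = 77.7 dB SPL.

77.7 dB SPL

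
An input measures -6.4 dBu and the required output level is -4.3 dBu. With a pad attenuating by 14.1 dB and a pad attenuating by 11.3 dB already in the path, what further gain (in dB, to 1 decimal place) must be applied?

The required make-up gain is the shortfall in the dB sum.
G = -4.3 − (-6.4) + 14.1 + 11.3 = 27.5 dB.

27.5 dB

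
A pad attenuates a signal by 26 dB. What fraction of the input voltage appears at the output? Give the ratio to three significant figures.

0.0501

Voltage ratio = 10^(dB/20).
10^(-26/20) = 10^(-1.300) = 0.0501.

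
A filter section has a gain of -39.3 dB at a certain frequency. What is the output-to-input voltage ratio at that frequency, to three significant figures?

Voltage ratio = 10^(dB/20).
10^(-39.3/20) = 10^(-1.965) = 0.0108.

0.0108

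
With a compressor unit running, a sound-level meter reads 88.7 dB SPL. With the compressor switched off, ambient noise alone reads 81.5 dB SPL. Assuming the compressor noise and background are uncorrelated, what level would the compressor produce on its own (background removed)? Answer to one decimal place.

87.8 dB SPL

Subtract intensities: L_src = 10·log₁₀(10^(L_total/10) − 10^(L_bg/10)).
L_src = 10·log₁₀(10^(88.7/10) − 10^(81.5/10)) = 10·log₁₀(600100000) = 87.8 dB SPL.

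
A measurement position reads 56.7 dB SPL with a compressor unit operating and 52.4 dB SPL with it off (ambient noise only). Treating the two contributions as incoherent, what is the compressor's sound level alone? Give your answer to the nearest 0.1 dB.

54.7 dB SPL

Background correction is a power subtraction:
L_src = 10·log₁₀(10^(56.7/10) − 10^(52.4/10)) = 10·log₁₀(294000) = 54.7 dB SPL.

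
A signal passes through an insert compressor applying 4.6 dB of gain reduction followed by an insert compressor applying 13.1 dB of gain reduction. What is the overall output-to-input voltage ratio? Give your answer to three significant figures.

Net gain = (−4.6) + (−13.1) = -17.7 dB.
Voltage ratio = 10^(-17.7/20) = 0.130.

0.130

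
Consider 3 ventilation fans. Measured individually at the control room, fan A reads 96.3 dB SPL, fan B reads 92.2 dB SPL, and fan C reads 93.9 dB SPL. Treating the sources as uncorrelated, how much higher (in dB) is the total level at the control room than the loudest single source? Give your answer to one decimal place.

2.9 dB

Uncorrelated sources add in intensity (power), not in dB.
L_total = 10·log₁₀(10^(96.3/10) + 10^(92.2/10) + 10^(93.9/10)) = 99.23 dB SPL.
Excess over the loudest (96.3 dB): 99.23 − 96.3 = 2.9 dB.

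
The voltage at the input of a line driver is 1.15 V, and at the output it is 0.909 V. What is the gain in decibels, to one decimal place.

-2.0 dB

Voltage ratio → dB uses the 20·log₁₀ form:
20·log₁₀(0.909/1.15) = 20·log₁₀(0.7904) = -2.0 dB.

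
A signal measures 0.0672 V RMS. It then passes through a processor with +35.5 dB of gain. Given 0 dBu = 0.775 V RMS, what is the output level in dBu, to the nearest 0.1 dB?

Input level: 20·log₁₀(0.0672/0.775) = -21.24 dBu.
Output: -21.24 + 35.5 = +14.3 dBu.

+14.3 dBu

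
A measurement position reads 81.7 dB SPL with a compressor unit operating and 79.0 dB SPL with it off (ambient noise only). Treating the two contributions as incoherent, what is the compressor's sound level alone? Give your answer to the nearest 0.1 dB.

Remove the background by subtracting linear intensities:
L_src = 10·log₁₀(10^(81.7/10) − 10^(79.0/10)) = 10·log₁₀(68480000) = 78.4 dB SPL.

78.4 dB SPL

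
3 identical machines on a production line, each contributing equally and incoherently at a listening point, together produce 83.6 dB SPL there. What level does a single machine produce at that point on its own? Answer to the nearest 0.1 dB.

78.8 dB SPL

3 equal incoherent sources add 10·log₁₀(3) = 4.77 dB over one source.
L_one = 83.6 − 4.77 = 78.8 dB SPL.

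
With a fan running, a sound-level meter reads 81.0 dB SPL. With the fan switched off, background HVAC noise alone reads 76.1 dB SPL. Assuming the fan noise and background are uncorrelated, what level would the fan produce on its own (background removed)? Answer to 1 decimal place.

79.3 dB SPL

Remove the background by subtracting linear intensities:
L_src = 10·log₁₀(10^(81.0/10) − 10^(76.1/10)) = 10·log₁₀(85150000) = 79.3 dB SPL.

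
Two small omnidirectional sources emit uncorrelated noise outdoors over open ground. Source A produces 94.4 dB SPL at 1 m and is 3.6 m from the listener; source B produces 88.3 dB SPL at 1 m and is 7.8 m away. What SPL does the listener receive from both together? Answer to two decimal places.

At the listener: L_A = 94.4 − 20·log₁₀(3.6) = 83.274 dB; L_B = 88.3 − 20·log₁₀(7.8) = 70.458 dB.
Combined: 10·log₁₀(10^(83.274/10)+10^(70.458/10)) = 83.50 dB SPL.

83.50 dB SPL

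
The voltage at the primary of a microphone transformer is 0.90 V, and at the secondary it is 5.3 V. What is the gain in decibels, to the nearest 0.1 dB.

15.4 dB

Voltage is an amplitude quantity, so gain = 20·log₁₀(V_out/V_in).
20·log₁₀(5.3/0.90) = 20·log₁₀(5.889) = 15.4 dB.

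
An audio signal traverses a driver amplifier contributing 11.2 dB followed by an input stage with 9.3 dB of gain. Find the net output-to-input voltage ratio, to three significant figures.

10.6

Net gain = 11.2 + 9.3 = 20.5 dB.
Voltage ratio = 10^(20.5/20) = 10.6.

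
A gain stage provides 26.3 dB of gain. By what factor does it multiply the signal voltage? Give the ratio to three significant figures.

Voltage ratio = 10^(dB/20).
10^(26.3/20) = 10^(1.315) = 20.7.

20.7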